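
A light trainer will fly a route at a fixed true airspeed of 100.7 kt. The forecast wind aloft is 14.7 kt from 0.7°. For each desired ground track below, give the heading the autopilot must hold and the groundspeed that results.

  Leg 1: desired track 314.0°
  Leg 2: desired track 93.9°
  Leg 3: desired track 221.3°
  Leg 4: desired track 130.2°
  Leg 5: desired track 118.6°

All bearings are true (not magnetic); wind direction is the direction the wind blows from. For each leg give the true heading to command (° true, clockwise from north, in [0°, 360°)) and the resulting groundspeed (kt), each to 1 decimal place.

Leg 1: desired track 314.0°; wind correction +6.1° → command heading 320.1°, groundspeed 90.0 kt
Leg 2: desired track 93.9°; wind correction -8.4° → command heading 85.5°, groundspeed 100.4 kt
Leg 3: desired track 221.3°; wind correction +5.5° → command heading 226.8°, groundspeed 111.4 kt
Leg 4: desired track 130.2°; wind correction -6.5° → command heading 123.7°, groundspeed 109.4 kt
Leg 5: desired track 118.6°; wind correction -7.4° → command heading 111.2°, groundspeed 106.7 kt

Leg 1: heading=320.1°, groundspeed=90.0 kt
Leg 2: heading=85.5°, groundspeed=100.4 kt
Leg 3: heading=226.8°, groundspeed=111.4 kt
Leg 4: heading=123.7°, groundspeed=109.4 kt
Leg 5: heading=111.2°, groundspeed=106.7 kt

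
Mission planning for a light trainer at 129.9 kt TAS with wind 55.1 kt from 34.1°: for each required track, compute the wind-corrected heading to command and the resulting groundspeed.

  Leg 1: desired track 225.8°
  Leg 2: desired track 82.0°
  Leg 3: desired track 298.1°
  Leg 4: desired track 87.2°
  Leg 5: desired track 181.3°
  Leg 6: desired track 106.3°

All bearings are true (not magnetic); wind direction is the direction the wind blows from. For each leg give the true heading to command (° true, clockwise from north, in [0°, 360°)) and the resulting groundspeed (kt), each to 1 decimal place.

Leg 1: heading=230.7°, groundspeed=183.4 kt
Leg 2: heading=63.7°, groundspeed=86.4 kt
Leg 3: heading=323.1°, groundspeed=123.5 kt
Leg 4: heading=67.4°, groundspeed=89.1 kt
Leg 5: heading=168.0°, groundspeed=172.7 kt
Leg 6: heading=82.5°, groundspeed=102.0 kt

Leg 1: desired track 225.8°; wind correction +4.9° → command heading 230.7°, groundspeed 183.4 kt
Leg 2: desired track 82.0°; wind correction -18.3° → command heading 63.7°, groundspeed 86.4 kt
Leg 3: desired track 298.1°; wind correction +25.0° → command heading 323.1°, groundspeed 123.5 kt
Leg 4: desired track 87.2°; wind correction -19.8° → command heading 67.4°, groundspeed 89.1 kt
Leg 5: desired track 181.3°; wind correction -13.3° → command heading 168.0°, groundspeed 172.7 kt
Leg 6: desired track 106.3°; wind correction -23.8° → command heading 82.5°, groundspeed 102.0 kt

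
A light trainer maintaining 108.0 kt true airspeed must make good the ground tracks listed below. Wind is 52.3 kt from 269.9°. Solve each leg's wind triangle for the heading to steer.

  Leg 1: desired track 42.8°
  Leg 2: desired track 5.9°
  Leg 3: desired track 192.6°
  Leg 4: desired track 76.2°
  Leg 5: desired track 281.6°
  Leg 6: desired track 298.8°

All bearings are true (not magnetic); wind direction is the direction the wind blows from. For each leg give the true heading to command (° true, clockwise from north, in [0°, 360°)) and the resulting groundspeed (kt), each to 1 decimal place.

Leg 1: heading=22.0°, groundspeed=136.6 kt
Leg 2: heading=337.1°, groundspeed=100.1 kt
Leg 3: heading=220.8°, groundspeed=83.7 kt
Leg 4: heading=69.6°, groundspeed=158.1 kt
Leg 5: heading=276.0°, groundspeed=56.3 kt
Leg 6: heading=285.3°, groundspeed=59.2 kt

Leg 1: desired track 42.8°; wind correction -20.8° → command heading 22.0°, groundspeed 136.6 kt
Leg 2: desired track 5.9°; wind correction -28.8° → command heading 337.1°, groundspeed 100.1 kt
Leg 3: desired track 192.6°; wind correction +28.2° → command heading 220.8°, groundspeed 83.7 kt
Leg 4: desired track 76.2°; wind correction -6.6° → command heading 69.6°, groundspeed 158.1 kt
Leg 5: desired track 281.6°; wind correction -5.6° → command heading 276.0°, groundspeed 56.3 kt
Leg 6: desired track 298.8°; wind correction -13.5° → command heading 285.3°, groundspeed 59.2 kt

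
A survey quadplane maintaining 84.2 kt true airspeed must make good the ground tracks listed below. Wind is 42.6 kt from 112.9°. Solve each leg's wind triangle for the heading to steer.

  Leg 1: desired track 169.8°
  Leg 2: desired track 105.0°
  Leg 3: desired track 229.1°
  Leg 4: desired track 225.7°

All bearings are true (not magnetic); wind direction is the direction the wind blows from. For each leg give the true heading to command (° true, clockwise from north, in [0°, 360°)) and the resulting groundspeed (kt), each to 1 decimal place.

Leg 1: heading=144.7°, groundspeed=53.0 kt
Leg 2: heading=109.0°, groundspeed=41.8 kt
Leg 3: heading=202.1°, groundspeed=93.8 kt
Leg 4: heading=197.9°, groundspeed=91.0 kt

Leg 1: desired track 169.8°; wind correction -25.1° → command heading 144.7°, groundspeed 53.0 kt
Leg 2: desired track 105.0°; wind correction +4.0° → command heading 109.0°, groundspeed 41.8 kt
Leg 3: desired track 229.1°; wind correction -27.0° → command heading 202.1°, groundspeed 93.8 kt
Leg 4: desired track 225.7°; wind correction -27.8° → command heading 197.9°, groundspeed 91.0 kt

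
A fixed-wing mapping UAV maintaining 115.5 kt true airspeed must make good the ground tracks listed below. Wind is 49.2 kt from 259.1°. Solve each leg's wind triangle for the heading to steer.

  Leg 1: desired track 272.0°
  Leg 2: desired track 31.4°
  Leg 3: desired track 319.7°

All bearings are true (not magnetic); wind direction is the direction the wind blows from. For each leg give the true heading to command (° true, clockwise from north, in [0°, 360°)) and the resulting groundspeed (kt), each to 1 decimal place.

Leg 1: heading=266.5°, groundspeed=67.0 kt
Leg 2: heading=13.0°, groundspeed=142.7 kt
Leg 3: heading=297.9°, groundspeed=83.1 kt

Leg 1: desired track 272.0°; wind correction -5.5° → command heading 266.5°, groundspeed 67.0 kt
Leg 2: desired track 31.4°; wind correction -18.4° → command heading 13.0°, groundspeed 142.7 kt
Leg 3: desired track 319.7°; wind correction -21.8° → command heading 297.9°, groundspeed 83.1 kt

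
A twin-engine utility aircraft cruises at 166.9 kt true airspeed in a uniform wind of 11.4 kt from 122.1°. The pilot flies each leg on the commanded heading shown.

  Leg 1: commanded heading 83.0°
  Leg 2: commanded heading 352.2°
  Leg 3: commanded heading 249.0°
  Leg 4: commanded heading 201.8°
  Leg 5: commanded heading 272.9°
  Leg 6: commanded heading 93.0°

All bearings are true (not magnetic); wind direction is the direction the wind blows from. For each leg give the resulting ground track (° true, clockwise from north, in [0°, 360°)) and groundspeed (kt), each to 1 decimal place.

Leg 1: heading 83.0°; drift -2.6° → track 80.4°, groundspeed 158.2 kt
Leg 2: heading 352.2°; drift -2.9° → track 349.3°, groundspeed 174.4 kt
Leg 3: heading 249.0°; drift +3.0° → track 252.0°, groundspeed 174.0 kt
Leg 4: heading 201.8°; drift +3.9° → track 205.7°, groundspeed 165.2 kt
Leg 5: heading 272.9°; drift +1.8° → track 274.7°, groundspeed 176.9 kt
Leg 6: heading 93.0°; drift -2.0° → track 91.0°, groundspeed 157.0 kt

Leg 1: track=80.4°, groundspeed=158.2 kt
Leg 2: track=349.3°, groundspeed=174.4 kt
Leg 3: track=252.0°, groundspeed=174.0 kt
Leg 4: track=205.7°, groundspeed=165.2 kt
Leg 5: track=274.7°, groundspeed=176.9 kt
Leg 6: track=91.0°, groundspeed=157.0 kt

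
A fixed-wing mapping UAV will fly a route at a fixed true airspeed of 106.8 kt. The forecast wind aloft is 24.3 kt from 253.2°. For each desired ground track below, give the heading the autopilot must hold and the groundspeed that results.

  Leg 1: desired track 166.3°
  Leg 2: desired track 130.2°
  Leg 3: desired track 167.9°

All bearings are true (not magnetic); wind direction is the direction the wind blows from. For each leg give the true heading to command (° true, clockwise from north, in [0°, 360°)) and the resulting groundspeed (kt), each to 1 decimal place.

Leg 1: heading=179.4°, groundspeed=102.7 kt
Leg 2: heading=141.2°, groundspeed=118.1 kt
Leg 3: heading=181.0°, groundspeed=102.0 kt

Leg 1: desired track 166.3°; wind correction +13.1° → command heading 179.4°, groundspeed 102.7 kt
Leg 2: desired track 130.2°; wind correction +11.0° → command heading 141.2°, groundspeed 118.1 kt
Leg 3: desired track 167.9°; wind correction +13.1° → command heading 181.0°, groundspeed 102.0 kt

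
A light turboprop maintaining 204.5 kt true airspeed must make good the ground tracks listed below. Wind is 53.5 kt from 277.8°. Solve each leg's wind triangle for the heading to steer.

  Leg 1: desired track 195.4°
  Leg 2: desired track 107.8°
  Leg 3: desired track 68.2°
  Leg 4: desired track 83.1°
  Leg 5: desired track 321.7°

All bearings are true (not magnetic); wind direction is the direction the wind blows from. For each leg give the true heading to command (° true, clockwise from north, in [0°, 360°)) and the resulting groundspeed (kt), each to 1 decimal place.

Leg 1: heading=210.4°, groundspeed=190.4 kt
Leg 2: heading=110.4°, groundspeed=257.0 kt
Leg 3: heading=60.8°, groundspeed=249.3 kt
Leg 4: heading=79.3°, groundspeed=255.8 kt
Leg 5: heading=311.2°, groundspeed=162.6 kt

Leg 1: desired track 195.4°; wind correction +15.0° → command heading 210.4°, groundspeed 190.4 kt
Leg 2: desired track 107.8°; wind correction +2.6° → command heading 110.4°, groundspeed 257.0 kt
Leg 3: desired track 68.2°; wind correction -7.4° → command heading 60.8°, groundspeed 249.3 kt
Leg 4: desired track 83.1°; wind correction -3.8° → command heading 79.3°, groundspeed 255.8 kt
Leg 5: desired track 321.7°; wind correction -10.5° → command heading 311.2°, groundspeed 162.6 kt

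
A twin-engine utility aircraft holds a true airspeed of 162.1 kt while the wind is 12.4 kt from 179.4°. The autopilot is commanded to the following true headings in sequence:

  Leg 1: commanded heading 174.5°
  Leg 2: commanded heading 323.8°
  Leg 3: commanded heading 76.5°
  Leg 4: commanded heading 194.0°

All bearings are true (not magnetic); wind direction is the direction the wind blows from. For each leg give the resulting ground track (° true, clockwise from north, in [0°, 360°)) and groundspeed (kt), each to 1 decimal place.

Leg 1: track=174.1°, groundspeed=149.7 kt
Leg 2: track=326.2°, groundspeed=172.3 kt
Leg 3: track=72.3°, groundspeed=165.3 kt
Leg 4: track=195.2°, groundspeed=150.1 kt

Leg 1: heading 174.5°; drift -0.4° → track 174.1°, groundspeed 149.7 kt
Leg 2: heading 323.8°; drift +2.4° → track 326.2°, groundspeed 172.3 kt
Leg 3: heading 76.5°; drift -4.2° → track 72.3°, groundspeed 165.3 kt
Leg 4: heading 194.0°; drift +1.2° → track 195.2°, groundspeed 150.1 kt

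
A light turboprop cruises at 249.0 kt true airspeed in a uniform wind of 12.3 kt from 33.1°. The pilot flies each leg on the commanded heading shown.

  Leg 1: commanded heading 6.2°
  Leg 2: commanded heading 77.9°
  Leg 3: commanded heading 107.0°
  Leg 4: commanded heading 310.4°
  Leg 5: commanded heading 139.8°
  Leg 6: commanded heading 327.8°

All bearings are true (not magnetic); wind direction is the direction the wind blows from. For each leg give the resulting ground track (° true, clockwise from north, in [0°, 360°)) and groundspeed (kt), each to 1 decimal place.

Leg 1: heading 6.2°; drift -1.3° → track 4.9°, groundspeed 238.1 kt
Leg 2: heading 77.9°; drift +2.1° → track 80.0°, groundspeed 240.4 kt
Leg 3: heading 107.0°; drift +2.8° → track 109.8°, groundspeed 245.9 kt
Leg 4: heading 310.4°; drift -2.8° → track 307.6°, groundspeed 247.7 kt
Leg 5: heading 139.8°; drift +2.7° → track 142.5°, groundspeed 252.8 kt
Leg 6: heading 327.8°; drift -2.6° → track 325.2°, groundspeed 244.1 kt

Leg 1: track=4.9°, groundspeed=238.1 kt
Leg 2: track=80.0°, groundspeed=240.4 kt
Leg 3: track=109.8°, groundspeed=245.9 kt
Leg 4: track=307.6°, groundspeed=247.7 kt
Leg 5: track=142.5°, groundspeed=252.8 kt
Leg 6: track=325.2°, groundspeed=244.1 kt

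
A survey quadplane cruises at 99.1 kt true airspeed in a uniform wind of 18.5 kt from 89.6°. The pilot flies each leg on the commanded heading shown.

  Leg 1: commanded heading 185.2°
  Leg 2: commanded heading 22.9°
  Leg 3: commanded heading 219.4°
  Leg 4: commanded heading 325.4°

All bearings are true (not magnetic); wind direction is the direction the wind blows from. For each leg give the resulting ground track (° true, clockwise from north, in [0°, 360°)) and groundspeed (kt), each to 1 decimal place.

Leg 1: track=195.5°, groundspeed=102.6 kt
Leg 2: track=12.4°, groundspeed=93.3 kt
Leg 3: track=226.7°, groundspeed=111.8 kt
Leg 4: track=317.4°, groundspeed=110.6 kt

Leg 1: heading 185.2°; drift +10.3° → track 195.5°, groundspeed 102.6 kt
Leg 2: heading 22.9°; drift -10.5° → track 12.4°, groundspeed 93.3 kt
Leg 3: heading 219.4°; drift +7.3° → track 226.7°, groundspeed 111.8 kt
Leg 4: heading 325.4°; drift -8.0° → track 317.4°, groundspeed 110.6 kt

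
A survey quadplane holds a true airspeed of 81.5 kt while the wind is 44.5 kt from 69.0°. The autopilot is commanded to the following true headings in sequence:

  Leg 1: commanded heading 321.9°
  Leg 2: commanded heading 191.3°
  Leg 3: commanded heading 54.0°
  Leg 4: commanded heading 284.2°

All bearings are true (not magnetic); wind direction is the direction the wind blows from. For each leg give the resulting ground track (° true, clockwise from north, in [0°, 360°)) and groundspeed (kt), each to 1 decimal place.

Leg 1: track=297.7°, groundspeed=103.7 kt
Leg 2: track=211.0°, groundspeed=111.8 kt
Leg 3: track=37.4°, groundspeed=40.2 kt
Leg 4: track=271.9°, groundspeed=120.6 kt

Leg 1: heading 321.9°; drift -24.2° → track 297.7°, groundspeed 103.7 kt
Leg 2: heading 191.3°; drift +19.7° → track 211.0°, groundspeed 111.8 kt
Leg 3: heading 54.0°; drift -16.6° → track 37.4°, groundspeed 40.2 kt
Leg 4: heading 284.2°; drift -12.3° → track 271.9°, groundspeed 120.6 kt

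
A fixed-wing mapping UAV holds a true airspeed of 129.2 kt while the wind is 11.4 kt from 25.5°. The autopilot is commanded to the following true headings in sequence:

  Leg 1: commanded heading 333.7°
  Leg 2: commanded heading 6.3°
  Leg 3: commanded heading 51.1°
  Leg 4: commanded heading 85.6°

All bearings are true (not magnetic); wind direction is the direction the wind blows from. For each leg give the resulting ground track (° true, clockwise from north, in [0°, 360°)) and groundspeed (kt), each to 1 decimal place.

Leg 1: heading 333.7°; drift -4.2° → track 329.5°, groundspeed 122.5 kt
Leg 2: heading 6.3°; drift -1.8° → track 4.5°, groundspeed 118.5 kt
Leg 3: heading 51.1°; drift +2.4° → track 53.5°, groundspeed 119.0 kt
Leg 4: heading 85.6°; drift +4.6° → track 90.2°, groundspeed 123.9 kt

Leg 1: track=329.5°, groundspeed=122.5 kt
Leg 2: track=4.5°, groundspeed=118.5 kt
Leg 3: track=53.5°, groundspeed=119.0 kt
Leg 4: track=90.2°, groundspeed=123.9 kt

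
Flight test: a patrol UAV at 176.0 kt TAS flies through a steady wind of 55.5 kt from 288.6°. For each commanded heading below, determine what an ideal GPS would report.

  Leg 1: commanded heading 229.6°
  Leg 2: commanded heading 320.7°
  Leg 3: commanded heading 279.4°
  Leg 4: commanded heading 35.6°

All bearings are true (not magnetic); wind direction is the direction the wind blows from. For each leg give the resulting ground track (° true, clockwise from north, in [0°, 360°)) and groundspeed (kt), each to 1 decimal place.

Leg 1: track=211.7°, groundspeed=154.9 kt
Leg 2: track=333.6°, groundspeed=132.3 kt
Leg 3: track=275.2°, groundspeed=121.5 kt
Leg 4: track=51.0°, groundspeed=199.4 kt

Leg 1: heading 229.6°; drift -17.9° → track 211.7°, groundspeed 154.9 kt
Leg 2: heading 320.7°; drift +12.9° → track 333.6°, groundspeed 132.3 kt
Leg 3: heading 279.4°; drift -4.2° → track 275.2°, groundspeed 121.5 kt
Leg 4: heading 35.6°; drift +15.4° → track 51.0°, groundspeed 199.4 kt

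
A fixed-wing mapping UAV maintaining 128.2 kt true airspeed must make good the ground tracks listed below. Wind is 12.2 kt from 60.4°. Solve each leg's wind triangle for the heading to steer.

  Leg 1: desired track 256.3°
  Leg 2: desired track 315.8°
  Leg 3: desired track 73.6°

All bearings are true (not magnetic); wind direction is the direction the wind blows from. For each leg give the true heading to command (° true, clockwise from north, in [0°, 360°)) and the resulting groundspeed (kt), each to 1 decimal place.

Leg 1: desired track 256.3°; wind correction +1.5° → command heading 257.8°, groundspeed 139.9 kt
Leg 2: desired track 315.8°; wind correction +5.3° → command heading 321.1°, groundspeed 130.7 kt
Leg 3: desired track 73.6°; wind correction -1.2° → command heading 72.4°, groundspeed 116.3 kt

Leg 1: heading=257.8°, groundspeed=139.9 kt
Leg 2: heading=321.1°, groundspeed=130.7 kt
Leg 3: heading=72.4°, groundspeed=116.3 kt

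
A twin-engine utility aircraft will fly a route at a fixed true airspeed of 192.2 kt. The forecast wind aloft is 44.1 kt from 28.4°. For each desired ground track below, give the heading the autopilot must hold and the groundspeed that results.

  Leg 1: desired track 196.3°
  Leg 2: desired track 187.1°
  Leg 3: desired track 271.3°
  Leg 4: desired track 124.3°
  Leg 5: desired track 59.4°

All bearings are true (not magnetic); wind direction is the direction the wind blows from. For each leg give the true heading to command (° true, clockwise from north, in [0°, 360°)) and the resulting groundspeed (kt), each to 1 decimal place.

Leg 1: desired track 196.3°; wind correction -2.8° → command heading 193.5°, groundspeed 235.1 kt
Leg 2: desired track 187.1°; wind correction -4.8° → command heading 182.3°, groundspeed 232.6 kt
Leg 3: desired track 271.3°; wind correction +11.8° → command heading 283.1°, groundspeed 208.2 kt
Leg 4: desired track 124.3°; wind correction -13.2° → command heading 111.1°, groundspeed 191.7 kt
Leg 5: desired track 59.4°; wind correction -6.8° → command heading 52.6°, groundspeed 153.1 kt

Leg 1: heading=193.5°, groundspeed=235.1 kt
Leg 2: heading=182.3°, groundspeed=232.6 kt
Leg 3: heading=283.1°, groundspeed=208.2 kt
Leg 4: heading=111.1°, groundspeed=191.7 kt
Leg 5: heading=52.6°, groundspeed=153.1 kt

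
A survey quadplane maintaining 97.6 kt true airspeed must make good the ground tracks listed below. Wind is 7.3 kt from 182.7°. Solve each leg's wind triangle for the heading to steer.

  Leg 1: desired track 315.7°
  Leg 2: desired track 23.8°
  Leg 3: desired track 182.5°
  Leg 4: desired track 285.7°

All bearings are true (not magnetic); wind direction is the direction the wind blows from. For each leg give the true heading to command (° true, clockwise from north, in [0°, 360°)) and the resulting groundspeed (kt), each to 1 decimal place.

Leg 1: desired track 315.7°; wind correction -3.1° → command heading 312.6°, groundspeed 102.4 kt
Leg 2: desired track 23.8°; wind correction +1.5° → command heading 25.3°, groundspeed 104.4 kt
Leg 3: desired track 182.5°; wind correction +0.0° → command heading 182.5°, groundspeed 90.3 kt
Leg 4: desired track 285.7°; wind correction -4.2° → command heading 281.5°, groundspeed 99.0 kt

Leg 1: heading=312.6°, groundspeed=102.4 kt
Leg 2: heading=25.3°, groundspeed=104.4 kt
Leg 3: heading=182.5°, groundspeed=90.3 kt
Leg 4: heading=281.5°, groundspeed=99.0 kt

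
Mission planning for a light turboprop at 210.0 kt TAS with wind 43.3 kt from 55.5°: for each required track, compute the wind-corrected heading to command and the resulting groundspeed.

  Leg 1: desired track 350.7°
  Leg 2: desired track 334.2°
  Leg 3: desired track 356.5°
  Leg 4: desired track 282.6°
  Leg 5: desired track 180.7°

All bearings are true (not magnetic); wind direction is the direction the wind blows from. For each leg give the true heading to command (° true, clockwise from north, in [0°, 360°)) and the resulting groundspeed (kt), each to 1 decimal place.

Leg 1: heading=1.5°, groundspeed=187.9 kt
Leg 2: heading=346.0°, groundspeed=199.0 kt
Leg 3: heading=6.7°, groundspeed=184.4 kt
Leg 4: heading=291.3°, groundspeed=237.1 kt
Leg 5: heading=171.0°, groundspeed=232.0 kt

Leg 1: desired track 350.7°; wind correction +10.8° → command heading 1.5°, groundspeed 187.9 kt
Leg 2: desired track 334.2°; wind correction +11.8° → command heading 346.0°, groundspeed 199.0 kt
Leg 3: desired track 356.5°; wind correction +10.2° → command heading 6.7°, groundspeed 184.4 kt
Leg 4: desired track 282.6°; wind correction +8.7° → command heading 291.3°, groundspeed 237.1 kt
Leg 5: desired track 180.7°; wind correction -9.7° → command heading 171.0°, groundspeed 232.0 kt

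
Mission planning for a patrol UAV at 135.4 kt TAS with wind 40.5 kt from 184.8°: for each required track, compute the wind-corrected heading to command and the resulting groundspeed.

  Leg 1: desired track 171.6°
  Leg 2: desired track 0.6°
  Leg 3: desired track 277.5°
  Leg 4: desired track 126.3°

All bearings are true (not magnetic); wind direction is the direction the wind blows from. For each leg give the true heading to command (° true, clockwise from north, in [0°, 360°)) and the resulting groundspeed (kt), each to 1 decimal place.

Leg 1: desired track 171.6°; wind correction +3.9° → command heading 175.5°, groundspeed 95.7 kt
Leg 2: desired track 0.6°; wind correction -1.3° → command heading 359.3°, groundspeed 175.8 kt
Leg 3: desired track 277.5°; wind correction -17.4° → command heading 260.1°, groundspeed 131.1 kt
Leg 4: desired track 126.3°; wind correction +14.8° → command heading 141.1°, groundspeed 109.8 kt

Leg 1: heading=175.5°, groundspeed=95.7 kt
Leg 2: heading=359.3°, groundspeed=175.8 kt
Leg 3: heading=260.1°, groundspeed=131.1 kt
Leg 4: heading=141.1°, groundspeed=109.8 kt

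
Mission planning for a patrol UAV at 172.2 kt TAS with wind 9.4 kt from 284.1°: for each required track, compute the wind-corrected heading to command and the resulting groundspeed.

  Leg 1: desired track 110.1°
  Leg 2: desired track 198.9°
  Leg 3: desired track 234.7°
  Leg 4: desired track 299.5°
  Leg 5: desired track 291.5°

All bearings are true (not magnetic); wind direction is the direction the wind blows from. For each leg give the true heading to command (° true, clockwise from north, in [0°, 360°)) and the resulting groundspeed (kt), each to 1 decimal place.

Leg 1: heading=110.4°, groundspeed=181.5 kt
Leg 2: heading=202.0°, groundspeed=171.2 kt
Leg 3: heading=237.1°, groundspeed=165.9 kt
Leg 4: heading=298.7°, groundspeed=163.1 kt
Leg 5: heading=291.1°, groundspeed=162.9 kt

Leg 1: desired track 110.1°; wind correction +0.3° → command heading 110.4°, groundspeed 181.5 kt
Leg 2: desired track 198.9°; wind correction +3.1° → command heading 202.0°, groundspeed 171.2 kt
Leg 3: desired track 234.7°; wind correction +2.4° → command heading 237.1°, groundspeed 165.9 kt
Leg 4: desired track 299.5°; wind correction -0.8° → command heading 298.7°, groundspeed 163.1 kt
Leg 5: desired track 291.5°; wind correction -0.4° → command heading 291.1°, groundspeed 162.9 kt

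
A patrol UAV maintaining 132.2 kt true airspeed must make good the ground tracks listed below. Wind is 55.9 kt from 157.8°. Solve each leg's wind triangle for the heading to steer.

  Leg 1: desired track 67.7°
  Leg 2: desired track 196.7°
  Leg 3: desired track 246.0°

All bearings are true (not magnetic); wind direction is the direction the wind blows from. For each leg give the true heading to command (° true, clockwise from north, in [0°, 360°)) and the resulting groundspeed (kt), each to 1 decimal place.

Leg 1: heading=92.7°, groundspeed=119.9 kt
Leg 2: heading=181.3°, groundspeed=84.0 kt
Leg 3: heading=221.0°, groundspeed=118.1 kt

Leg 1: desired track 67.7°; wind correction +25.0° → command heading 92.7°, groundspeed 119.9 kt
Leg 2: desired track 196.7°; wind correction -15.4° → command heading 181.3°, groundspeed 84.0 kt
Leg 3: desired track 246.0°; wind correction -25.0° → command heading 221.0°, groundspeed 118.1 kt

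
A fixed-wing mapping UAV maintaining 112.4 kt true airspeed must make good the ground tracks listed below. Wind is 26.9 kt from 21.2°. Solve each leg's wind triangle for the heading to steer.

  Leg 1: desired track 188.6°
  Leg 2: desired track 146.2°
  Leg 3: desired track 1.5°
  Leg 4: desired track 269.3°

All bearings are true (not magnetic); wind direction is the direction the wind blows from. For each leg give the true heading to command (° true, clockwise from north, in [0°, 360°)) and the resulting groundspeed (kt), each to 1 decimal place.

Leg 1: desired track 188.6°; wind correction -3.0° → command heading 185.6°, groundspeed 138.5 kt
Leg 2: desired track 146.2°; wind correction -11.3° → command heading 134.9°, groundspeed 125.6 kt
Leg 3: desired track 1.5°; wind correction +4.6° → command heading 6.1°, groundspeed 86.7 kt
Leg 4: desired track 269.3°; wind correction +12.8° → command heading 282.1°, groundspeed 119.6 kt

Leg 1: heading=185.6°, groundspeed=138.5 kt
Leg 2: heading=134.9°, groundspeed=125.6 kt
Leg 3: heading=6.1°, groundspeed=86.7 kt
Leg 4: heading=282.1°, groundspeed=119.6 kt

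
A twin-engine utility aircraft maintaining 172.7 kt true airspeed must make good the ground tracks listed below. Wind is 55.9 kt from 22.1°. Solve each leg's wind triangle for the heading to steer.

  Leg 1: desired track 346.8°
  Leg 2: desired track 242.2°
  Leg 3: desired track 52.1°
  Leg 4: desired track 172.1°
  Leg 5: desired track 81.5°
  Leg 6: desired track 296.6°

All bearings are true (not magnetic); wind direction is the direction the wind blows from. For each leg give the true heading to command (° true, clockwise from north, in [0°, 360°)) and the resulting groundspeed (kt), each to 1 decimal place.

Leg 1: desired track 346.8°; wind correction +10.8° → command heading 357.6°, groundspeed 124.0 kt
Leg 2: desired track 242.2°; wind correction +12.0° → command heading 254.2°, groundspeed 211.7 kt
Leg 3: desired track 52.1°; wind correction -9.3° → command heading 42.8°, groundspeed 122.0 kt
Leg 4: desired track 172.1°; wind correction -9.3° → command heading 162.8°, groundspeed 218.8 kt
Leg 5: desired track 81.5°; wind correction -16.2° → command heading 65.3°, groundspeed 137.4 kt
Leg 6: desired track 296.6°; wind correction +18.8° → command heading 315.4°, groundspeed 159.1 kt

Leg 1: heading=357.6°, groundspeed=124.0 kt
Leg 2: heading=254.2°, groundspeed=211.7 kt
Leg 3: heading=42.8°, groundspeed=122.0 kt
Leg 4: heading=162.8°, groundspeed=218.8 kt
Leg 5: heading=65.3°, groundspeed=137.4 kt
Leg 6: heading=315.4°, groundspeed=159.1 kt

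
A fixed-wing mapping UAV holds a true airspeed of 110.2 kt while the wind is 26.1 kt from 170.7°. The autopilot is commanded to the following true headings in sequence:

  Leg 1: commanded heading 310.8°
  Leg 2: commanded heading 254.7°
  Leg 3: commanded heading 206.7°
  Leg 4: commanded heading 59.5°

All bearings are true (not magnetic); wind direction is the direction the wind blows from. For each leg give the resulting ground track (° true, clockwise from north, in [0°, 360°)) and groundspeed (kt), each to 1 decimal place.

Leg 1: heading 310.8°; drift +7.3° → track 318.1°, groundspeed 131.3 kt
Leg 2: heading 254.7°; drift +13.6° → track 268.3°, groundspeed 110.6 kt
Leg 3: heading 206.7°; drift +9.8° → track 216.5°, groundspeed 90.4 kt
Leg 4: heading 59.5°; drift -11.5° → track 48.0°, groundspeed 122.1 kt

Leg 1: track=318.1°, groundspeed=131.3 kt
Leg 2: track=268.3°, groundspeed=110.6 kt
Leg 3: track=216.5°, groundspeed=90.4 kt
Leg 4: track=48.0°, groundspeed=122.1 kt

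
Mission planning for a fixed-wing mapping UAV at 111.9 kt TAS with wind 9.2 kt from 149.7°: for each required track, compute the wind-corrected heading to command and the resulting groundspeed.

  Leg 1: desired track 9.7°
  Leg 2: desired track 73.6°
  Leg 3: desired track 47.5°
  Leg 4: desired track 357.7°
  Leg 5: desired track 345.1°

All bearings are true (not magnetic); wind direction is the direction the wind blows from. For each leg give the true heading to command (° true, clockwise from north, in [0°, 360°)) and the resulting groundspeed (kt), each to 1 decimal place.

Leg 1: heading=12.7°, groundspeed=118.8 kt
Leg 2: heading=78.2°, groundspeed=109.3 kt
Leg 3: heading=52.1°, groundspeed=113.5 kt
Leg 4: heading=359.9°, groundspeed=119.9 kt
Leg 5: heading=346.4°, groundspeed=120.7 kt

Leg 1: desired track 9.7°; wind correction +3.0° → command heading 12.7°, groundspeed 118.8 kt
Leg 2: desired track 73.6°; wind correction +4.6° → command heading 78.2°, groundspeed 109.3 kt
Leg 3: desired track 47.5°; wind correction +4.6° → command heading 52.1°, groundspeed 113.5 kt
Leg 4: desired track 357.7°; wind correction +2.2° → command heading 359.9°, groundspeed 119.9 kt
Leg 5: desired track 345.1°; wind correction +1.3° → command heading 346.4°, groundspeed 120.7 kt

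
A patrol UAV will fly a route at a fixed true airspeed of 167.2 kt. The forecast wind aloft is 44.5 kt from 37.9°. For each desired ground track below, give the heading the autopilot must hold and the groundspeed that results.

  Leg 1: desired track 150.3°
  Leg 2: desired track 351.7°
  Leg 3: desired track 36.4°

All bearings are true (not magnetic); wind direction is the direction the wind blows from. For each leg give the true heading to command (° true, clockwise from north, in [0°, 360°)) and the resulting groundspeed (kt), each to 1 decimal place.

Leg 1: desired track 150.3°; wind correction -14.2° → command heading 136.1°, groundspeed 179.0 kt
Leg 2: desired track 351.7°; wind correction +11.1° → command heading 2.8°, groundspeed 133.3 kt
Leg 3: desired track 36.4°; wind correction +0.4° → command heading 36.8°, groundspeed 122.7 kt

Leg 1: heading=136.1°, groundspeed=179.0 kt
Leg 2: heading=2.8°, groundspeed=133.3 kt
Leg 3: heading=36.8°, groundspeed=122.7 kt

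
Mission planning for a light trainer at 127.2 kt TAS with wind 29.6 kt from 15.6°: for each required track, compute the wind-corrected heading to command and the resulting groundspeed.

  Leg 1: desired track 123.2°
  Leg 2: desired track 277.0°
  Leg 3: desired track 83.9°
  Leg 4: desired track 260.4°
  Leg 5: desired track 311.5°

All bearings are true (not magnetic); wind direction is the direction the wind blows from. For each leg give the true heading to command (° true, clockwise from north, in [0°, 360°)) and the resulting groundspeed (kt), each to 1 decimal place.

Leg 1: desired track 123.2°; wind correction -12.8° → command heading 110.4°, groundspeed 133.0 kt
Leg 2: desired track 277.0°; wind correction +13.3° → command heading 290.3°, groundspeed 128.2 kt
Leg 3: desired track 83.9°; wind correction -12.5° → command heading 71.4°, groundspeed 113.2 kt
Leg 4: desired track 260.4°; wind correction +12.2° → command heading 272.6°, groundspeed 137.0 kt
Leg 5: desired track 311.5°; wind correction +12.1° → command heading 323.6°, groundspeed 111.5 kt

Leg 1: heading=110.4°, groundspeed=133.0 kt
Leg 2: heading=290.3°, groundspeed=128.2 kt
Leg 3: heading=71.4°, groundspeed=113.2 kt
Leg 4: heading=272.6°, groundspeed=137.0 kt
Leg 5: heading=323.6°, groundspeed=111.5 kt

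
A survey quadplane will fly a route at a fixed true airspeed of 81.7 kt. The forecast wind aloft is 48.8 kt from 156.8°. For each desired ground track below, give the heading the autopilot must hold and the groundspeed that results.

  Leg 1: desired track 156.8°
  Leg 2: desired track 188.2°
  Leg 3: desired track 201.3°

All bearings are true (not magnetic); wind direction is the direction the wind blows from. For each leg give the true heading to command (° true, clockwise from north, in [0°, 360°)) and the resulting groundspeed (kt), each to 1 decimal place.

Leg 1: desired track 156.8°; wind correction +0.0° → command heading 156.8°, groundspeed 32.9 kt
Leg 2: desired track 188.2°; wind correction -18.1° → command heading 170.1°, groundspeed 36.0 kt
Leg 3: desired track 201.3°; wind correction -24.7° → command heading 176.6°, groundspeed 39.4 kt

Leg 1: heading=156.8°, groundspeed=32.9 kt
Leg 2: heading=170.1°, groundspeed=36.0 kt
Leg 3: heading=176.6°, groundspeed=39.4 kt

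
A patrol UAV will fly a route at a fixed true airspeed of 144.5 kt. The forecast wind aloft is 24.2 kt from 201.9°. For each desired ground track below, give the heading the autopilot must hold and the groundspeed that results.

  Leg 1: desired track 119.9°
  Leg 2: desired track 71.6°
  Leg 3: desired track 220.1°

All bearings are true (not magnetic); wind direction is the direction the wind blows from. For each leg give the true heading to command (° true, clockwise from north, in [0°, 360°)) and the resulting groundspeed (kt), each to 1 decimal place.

Leg 1: heading=129.4°, groundspeed=139.1 kt
Leg 2: heading=78.9°, groundspeed=159.0 kt
Leg 3: heading=217.1°, groundspeed=121.3 kt

Leg 1: desired track 119.9°; wind correction +9.5° → command heading 129.4°, groundspeed 139.1 kt
Leg 2: desired track 71.6°; wind correction +7.3° → command heading 78.9°, groundspeed 159.0 kt
Leg 3: desired track 220.1°; wind correction -3.0° → command heading 217.1°, groundspeed 121.3 kt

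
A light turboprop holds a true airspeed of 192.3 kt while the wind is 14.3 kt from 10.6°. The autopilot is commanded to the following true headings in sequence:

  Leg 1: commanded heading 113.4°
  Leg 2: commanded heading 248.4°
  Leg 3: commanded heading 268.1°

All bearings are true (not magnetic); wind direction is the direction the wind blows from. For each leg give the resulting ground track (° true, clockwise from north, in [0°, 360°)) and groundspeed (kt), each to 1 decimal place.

Leg 1: heading 113.4°; drift +4.1° → track 117.5°, groundspeed 196.0 kt
Leg 2: heading 248.4°; drift -3.5° → track 244.9°, groundspeed 200.3 kt
Leg 3: heading 268.1°; drift -4.1° → track 264.0°, groundspeed 195.9 kt

Leg 1: track=117.5°, groundspeed=196.0 kt
Leg 2: track=244.9°, groundspeed=200.3 kt
Leg 3: track=264.0°, groundspeed=195.9 kt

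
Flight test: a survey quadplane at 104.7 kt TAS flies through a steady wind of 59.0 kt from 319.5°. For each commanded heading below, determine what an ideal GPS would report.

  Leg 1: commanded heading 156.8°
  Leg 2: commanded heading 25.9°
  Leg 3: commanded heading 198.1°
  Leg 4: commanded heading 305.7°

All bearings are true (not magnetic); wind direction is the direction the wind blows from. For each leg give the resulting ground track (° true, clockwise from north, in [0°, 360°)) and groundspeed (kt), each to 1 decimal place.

Leg 1: track=150.6°, groundspeed=162.0 kt
Leg 2: track=59.6°, groundspeed=97.5 kt
Leg 3: track=177.7°, groundspeed=144.5 kt
Leg 4: track=289.2°, groundspeed=49.4 kt

Leg 1: heading 156.8°; drift -6.2° → track 150.6°, groundspeed 162.0 kt
Leg 2: heading 25.9°; drift +33.7° → track 59.6°, groundspeed 97.5 kt
Leg 3: heading 198.1°; drift -20.4° → track 177.7°, groundspeed 144.5 kt
Leg 4: heading 305.7°; drift -16.5° → track 289.2°, groundspeed 49.4 kt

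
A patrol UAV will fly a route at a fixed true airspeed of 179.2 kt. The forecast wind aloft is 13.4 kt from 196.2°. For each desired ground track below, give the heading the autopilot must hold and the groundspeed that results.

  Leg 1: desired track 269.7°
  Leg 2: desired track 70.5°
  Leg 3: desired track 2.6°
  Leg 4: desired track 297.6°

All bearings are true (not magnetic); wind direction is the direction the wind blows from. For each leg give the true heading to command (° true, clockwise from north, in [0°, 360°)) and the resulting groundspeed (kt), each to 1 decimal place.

Leg 1: heading=265.6°, groundspeed=174.9 kt
Leg 2: heading=74.0°, groundspeed=186.7 kt
Leg 3: heading=1.6°, groundspeed=192.2 kt
Leg 4: heading=293.4°, groundspeed=181.4 kt

Leg 1: desired track 269.7°; wind correction -4.1° → command heading 265.6°, groundspeed 174.9 kt
Leg 2: desired track 70.5°; wind correction +3.5° → command heading 74.0°, groundspeed 186.7 kt
Leg 3: desired track 2.6°; wind correction -1.0° → command heading 1.6°, groundspeed 192.2 kt
Leg 4: desired track 297.6°; wind correction -4.2° → command heading 293.4°, groundspeed 181.4 kt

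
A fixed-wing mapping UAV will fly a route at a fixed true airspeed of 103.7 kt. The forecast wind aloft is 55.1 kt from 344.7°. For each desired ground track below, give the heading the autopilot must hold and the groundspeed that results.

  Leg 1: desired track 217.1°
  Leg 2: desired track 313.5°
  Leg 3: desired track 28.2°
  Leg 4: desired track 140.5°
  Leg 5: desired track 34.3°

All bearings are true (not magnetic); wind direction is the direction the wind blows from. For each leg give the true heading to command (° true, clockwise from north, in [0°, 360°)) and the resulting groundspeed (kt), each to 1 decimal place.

Leg 1: heading=242.0°, groundspeed=127.7 kt
Leg 2: heading=329.5°, groundspeed=52.6 kt
Leg 3: heading=6.7°, groundspeed=56.5 kt
Leg 4: heading=127.9°, groundspeed=151.5 kt
Leg 5: heading=10.4°, groundspeed=59.1 kt

Leg 1: desired track 217.1°; wind correction +24.9° → command heading 242.0°, groundspeed 127.7 kt
Leg 2: desired track 313.5°; wind correction +16.0° → command heading 329.5°, groundspeed 52.6 kt
Leg 3: desired track 28.2°; wind correction -21.5° → command heading 6.7°, groundspeed 56.5 kt
Leg 4: desired track 140.5°; wind correction -12.6° → command heading 127.9°, groundspeed 151.5 kt
Leg 5: desired track 34.3°; wind correction -23.9° → command heading 10.4°, groundspeed 59.1 kt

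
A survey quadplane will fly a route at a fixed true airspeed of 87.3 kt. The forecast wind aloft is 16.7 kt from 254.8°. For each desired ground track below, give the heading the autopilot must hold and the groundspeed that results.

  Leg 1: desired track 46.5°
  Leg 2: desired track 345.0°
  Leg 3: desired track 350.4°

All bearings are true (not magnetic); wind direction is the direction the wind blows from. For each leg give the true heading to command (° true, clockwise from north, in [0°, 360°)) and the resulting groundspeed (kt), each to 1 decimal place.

Leg 1: heading=41.3°, groundspeed=101.6 kt
Leg 2: heading=334.0°, groundspeed=85.7 kt
Leg 3: heading=339.4°, groundspeed=87.3 kt

Leg 1: desired track 46.5°; wind correction -5.2° → command heading 41.3°, groundspeed 101.6 kt
Leg 2: desired track 345.0°; wind correction -11.0° → command heading 334.0°, groundspeed 85.7 kt
Leg 3: desired track 350.4°; wind correction -11.0° → command heading 339.4°, groundspeed 87.3 kt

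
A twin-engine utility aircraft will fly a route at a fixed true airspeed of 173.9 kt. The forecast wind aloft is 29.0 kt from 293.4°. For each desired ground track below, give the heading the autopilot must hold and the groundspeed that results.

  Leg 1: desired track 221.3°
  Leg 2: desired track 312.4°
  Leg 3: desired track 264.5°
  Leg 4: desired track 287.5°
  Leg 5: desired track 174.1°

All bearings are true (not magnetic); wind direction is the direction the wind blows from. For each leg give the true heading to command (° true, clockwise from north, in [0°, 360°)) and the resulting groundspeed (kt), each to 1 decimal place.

Leg 1: heading=230.4°, groundspeed=162.8 kt
Leg 2: heading=309.3°, groundspeed=146.2 kt
Leg 3: heading=269.1°, groundspeed=147.9 kt
Leg 4: heading=288.5°, groundspeed=145.0 kt
Leg 5: heading=182.5°, groundspeed=186.2 kt

Leg 1: desired track 221.3°; wind correction +9.1° → command heading 230.4°, groundspeed 162.8 kt
Leg 2: desired track 312.4°; wind correction -3.1° → command heading 309.3°, groundspeed 146.2 kt
Leg 3: desired track 264.5°; wind correction +4.6° → command heading 269.1°, groundspeed 147.9 kt
Leg 4: desired track 287.5°; wind correction +1.0° → command heading 288.5°, groundspeed 145.0 kt
Leg 5: desired track 174.1°; wind correction +8.4° → command heading 182.5°, groundspeed 186.2 kt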